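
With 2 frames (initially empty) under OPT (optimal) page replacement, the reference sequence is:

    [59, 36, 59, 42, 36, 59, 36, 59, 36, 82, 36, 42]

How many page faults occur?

6

59: fault, frames {59}
36: fault, frames {59,36}
59: hit
42: fault, evict 59, frames {36,42}
36: hit
59: fault, evict 42, frames {36,59}
36: hit
59: hit
36: hit
82: fault, evict 59, frames {36,82}
36: hit
42: fault, evict 82, frames {36,42}
Page faults: 6.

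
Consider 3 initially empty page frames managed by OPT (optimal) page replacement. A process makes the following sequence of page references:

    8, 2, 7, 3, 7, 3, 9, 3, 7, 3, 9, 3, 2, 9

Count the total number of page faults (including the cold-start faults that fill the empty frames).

6

8 → miss, frames {8}
2 → miss, frames {8,2}
7 → miss, frames {8,2,7}
3 → miss, evict 8, frames {2,7,3}
7 → hit
3 → hit
9 → miss, evict 2, frames {7,3,9}
3 → hit
7 → hit
3 → hit
9 → hit
3 → hit
2 → miss, evict 3, frames {7,9,2}
9 → hit
Page faults: 6.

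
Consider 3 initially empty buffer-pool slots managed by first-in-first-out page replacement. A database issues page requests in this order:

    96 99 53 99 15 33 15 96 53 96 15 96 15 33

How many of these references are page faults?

96 → miss, frames [96]
99 → miss, frames [96, 99]
53 → miss, frames [96, 99, 53]
99 → hit
15 → miss, evict 96, frames [99, 53, 15]
33 → miss, evict 99, frames [53, 15, 33]
15 → hit
96 → miss, evict 53, frames [15, 33, 96]
53 → miss, evict 15, frames [33, 96, 53]
96 → hit
15 → miss, evict 33, frames [96, 53, 15]
96 → hit
15 → hit
33 → miss, evict 96, frames [53, 15, 33]
Page faults: 9.

9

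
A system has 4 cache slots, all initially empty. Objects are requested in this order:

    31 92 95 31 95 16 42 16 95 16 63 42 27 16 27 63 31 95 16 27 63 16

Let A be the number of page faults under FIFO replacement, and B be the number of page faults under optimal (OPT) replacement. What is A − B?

Under FIFO: F F F . . F F . . . F . F . . . F F F . F . → 11 faults.
Under OPT: F F F . . F F . . . F . F . . . . F . . . . → 8 faults.
A − B = 11 − 8 = 3.

3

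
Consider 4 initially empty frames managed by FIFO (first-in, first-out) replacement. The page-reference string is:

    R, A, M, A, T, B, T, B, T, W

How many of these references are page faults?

R: fault, frames (R)
A: fault, frames (R A)
M: fault, frames (R A M)
A: hit
T: fault, frames (R A M T)
B: fault, evict R, frames (A M T B)
T: hit
B: hit
T: hit
W: fault, evict A, frames (M T B W)
Page faults: 6.

6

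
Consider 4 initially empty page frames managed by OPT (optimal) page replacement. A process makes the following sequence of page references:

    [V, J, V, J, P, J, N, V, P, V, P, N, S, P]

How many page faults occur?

V -> miss, frames (V)
J -> miss, frames (V J)
V -> hit
J -> hit
P -> miss, frames (V J P)
J -> hit
N -> miss, frames (V J P N)
V -> hit
P -> hit
V -> hit
P -> hit
N -> hit
S -> miss, evict N, frames (V J P S)
P -> hit
Page faults: 5.

5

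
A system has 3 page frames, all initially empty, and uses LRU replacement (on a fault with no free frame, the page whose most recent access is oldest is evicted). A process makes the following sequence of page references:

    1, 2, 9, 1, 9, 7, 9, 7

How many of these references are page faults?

4

1 → fault, frames (1)
2 → fault, frames (1 2)
9 → fault, frames (1 2 9)
1 → hit
9 → hit
7 → fault, evict 2, frames (1 9 7)
9 → hit
7 → hit
Page faults: 4.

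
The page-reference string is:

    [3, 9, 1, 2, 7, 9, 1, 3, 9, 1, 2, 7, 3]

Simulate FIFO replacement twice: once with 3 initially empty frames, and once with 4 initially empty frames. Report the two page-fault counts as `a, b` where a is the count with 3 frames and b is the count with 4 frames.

3 frames: F F F F F F F F . . F F . → 10 faults.
4 frames: F F F F F . . F F F F F F → 11 faults.
11 > 10: adding a frame increased faults — Belady's anomaly.

10, 11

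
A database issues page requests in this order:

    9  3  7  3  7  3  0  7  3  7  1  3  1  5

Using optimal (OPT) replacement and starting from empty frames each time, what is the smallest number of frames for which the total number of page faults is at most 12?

f=1: 14 faults
f=2: 7 faults
f=3: 6 faults
f=4: 6 faults
f=5: 6 faults
f=6: 6 faults
Smallest f with faults ≤ 12 is 2.

2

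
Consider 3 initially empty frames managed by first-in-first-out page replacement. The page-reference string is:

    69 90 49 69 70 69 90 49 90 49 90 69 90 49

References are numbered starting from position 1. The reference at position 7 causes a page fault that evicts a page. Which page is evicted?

pos 1: 69 → miss, frames [69]
pos 2: 90 → miss, frames [69, 90]
pos 3: 49 → miss, frames [69, 90, 49]
pos 4: 69 → hit
pos 5: 70 → miss, evict 69, frames [90, 49, 70]
pos 6: 69 → miss, evict 90, frames [49, 70, 69]
pos 7: 90 → miss, evict 49, frames [70, 69, 90]
At position 7, page 49 is evicted.

49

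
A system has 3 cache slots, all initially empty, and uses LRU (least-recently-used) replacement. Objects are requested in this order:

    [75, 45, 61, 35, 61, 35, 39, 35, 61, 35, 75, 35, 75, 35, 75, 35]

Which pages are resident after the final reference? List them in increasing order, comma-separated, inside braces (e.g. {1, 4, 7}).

75 → fault, frames [75]
45 → fault, frames [75, 45]
61 → fault, frames [75, 45, 61]
35 → fault, evict 75, frames [45, 61, 35]
61 → hit
35 → hit
39 → fault, evict 45, frames [61, 35, 39]
35 → hit
61 → hit
35 → hit
75 → fault, evict 39, frames [61, 35, 75]
35 → hit
75 → hit
35 → hit
75 → hit
35 → hit

{35, 61, 75}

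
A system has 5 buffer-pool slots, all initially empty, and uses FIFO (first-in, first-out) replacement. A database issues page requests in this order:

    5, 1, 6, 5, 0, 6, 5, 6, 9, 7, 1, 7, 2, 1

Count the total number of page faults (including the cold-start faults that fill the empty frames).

8

5: miss, frames [5]
1: miss, frames [5, 1]
6: miss, frames [5, 1, 6]
5: hit
0: miss, frames [5, 1, 6, 0]
6: hit
5: hit
6: hit
9: miss, frames [5, 1, 6, 0, 9]
7: miss, evict 5, frames [1, 6, 0, 9, 7]
1: hit
7: hit
2: miss, evict 1, frames [6, 0, 9, 7, 2]
1: miss, evict 6, frames [0, 9, 7, 2, 1]
Page faults: 8.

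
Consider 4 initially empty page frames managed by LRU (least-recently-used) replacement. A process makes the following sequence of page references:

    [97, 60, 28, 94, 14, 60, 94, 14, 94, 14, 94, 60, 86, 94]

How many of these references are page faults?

97 -> fault, frames [97]
60 -> fault, frames [97, 60]
28 -> fault, frames [97, 60, 28]
94 -> fault, frames [97, 60, 28, 94]
14 -> fault, evict 97, frames [60, 28, 94, 14]
60 -> hit
94 -> hit
14 -> hit
94 -> hit
14 -> hit
94 -> hit
60 -> hit
86 -> fault, evict 28, frames [14, 94, 60, 86]
94 -> hit
Page faults: 6.

6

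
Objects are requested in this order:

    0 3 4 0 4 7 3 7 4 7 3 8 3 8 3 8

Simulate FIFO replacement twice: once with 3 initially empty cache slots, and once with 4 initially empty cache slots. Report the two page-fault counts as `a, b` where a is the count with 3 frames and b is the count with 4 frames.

6, 5

3 frames: F F F . . F . . . . . F F . . . → 6 faults.
4 frames: F F F . . F . . . . . F . . . . → 5 faults.
5 < 6: adding a frame reduced faults, as is typical.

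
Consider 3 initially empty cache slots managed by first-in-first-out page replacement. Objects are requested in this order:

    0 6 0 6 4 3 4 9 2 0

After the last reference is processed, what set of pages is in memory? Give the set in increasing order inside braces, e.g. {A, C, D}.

{0, 2, 9}

0: fault, frames [0]
6: fault, frames [0, 6]
0: hit
6: hit
4: fault, frames [0, 6, 4]
3: fault, evict 0, frames [6, 4, 3]
4: hit
9: fault, evict 6, frames [4, 3, 9]
2: fault, evict 4, frames [3, 9, 2]
0: fault, evict 3, frames [9, 2, 0]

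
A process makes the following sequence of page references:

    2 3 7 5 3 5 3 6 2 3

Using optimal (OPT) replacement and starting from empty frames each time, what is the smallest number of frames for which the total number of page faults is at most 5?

3

f=1: 10 faults
f=2: 6 faults
f=3: 5 faults
f=4: 5 faults
f=5: 5 faults
Smallest f with faults ≤ 5 is 3.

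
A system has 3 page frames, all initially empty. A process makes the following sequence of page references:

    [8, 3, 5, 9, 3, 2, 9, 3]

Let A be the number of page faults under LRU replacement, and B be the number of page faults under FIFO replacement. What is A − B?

-1

Under LRU: F F F F . F . . → 5 faults.
Under FIFO: F F F F . F . F → 6 faults.
A − B = 5 − 6 = -1.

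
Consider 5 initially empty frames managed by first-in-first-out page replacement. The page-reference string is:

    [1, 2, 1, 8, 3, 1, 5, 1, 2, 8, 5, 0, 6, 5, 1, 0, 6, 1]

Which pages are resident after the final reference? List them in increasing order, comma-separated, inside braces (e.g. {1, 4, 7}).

1 → fault, frames (1)
2 → fault, frames (1 2)
1 → hit
8 → fault, frames (1 2 8)
3 → fault, frames (1 2 8 3)
1 → hit
5 → fault, frames (1 2 8 3 5)
1 → hit
2 → hit
8 → hit
5 → hit
0 → fault, evict 1, frames (2 8 3 5 0)
6 → fault, evict 2, frames (8 3 5 0 6)
5 → hit
1 → fault, evict 8, frames (3 5 0 6 1)
0 → hit
6 → hit
1 → hit

{0, 1, 3, 5, 6}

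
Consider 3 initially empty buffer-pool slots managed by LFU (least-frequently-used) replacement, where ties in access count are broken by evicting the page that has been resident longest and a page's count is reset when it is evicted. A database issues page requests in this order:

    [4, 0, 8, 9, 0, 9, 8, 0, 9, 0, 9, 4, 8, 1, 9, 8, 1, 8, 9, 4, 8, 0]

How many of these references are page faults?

4 -> miss, frames (4)
0 -> miss, frames (4 0)
8 -> miss, frames (4 0 8)
9 -> miss, evict 4, frames (0 8 9)
0 -> hit
9 -> hit
8 -> hit
0 -> hit
9 -> hit
0 -> hit
9 -> hit
4 -> miss, evict 8, frames (0 9 4)
8 -> miss, evict 4, frames (0 9 8)
1 -> miss, evict 8, frames (0 9 1)
9 -> hit
8 -> miss, evict 1, frames (0 9 8)
1 -> miss, evict 8, frames (0 9 1)
8 -> miss, evict 1, frames (0 9 8)
9 -> hit
4 -> miss, evict 8, frames (0 9 4)
8 -> miss, evict 4, frames (0 9 8)
0 -> hit
Page faults: 12.

12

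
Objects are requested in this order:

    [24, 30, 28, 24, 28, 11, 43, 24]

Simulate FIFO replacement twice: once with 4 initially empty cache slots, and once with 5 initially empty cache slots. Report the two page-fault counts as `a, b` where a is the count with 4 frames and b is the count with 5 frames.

4 frames: F F F . . F F F → 6 faults.
5 frames: F F F . . F F . → 5 faults.
5 < 6: adding a frame reduced faults, as is typical.

6, 5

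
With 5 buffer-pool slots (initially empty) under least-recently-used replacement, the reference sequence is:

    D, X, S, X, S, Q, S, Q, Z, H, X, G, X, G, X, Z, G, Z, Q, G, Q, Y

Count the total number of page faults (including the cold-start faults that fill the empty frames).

D -> miss, frames (D)
X -> miss, frames (D X)
S -> miss, frames (D X S)
X -> hit
S -> hit
Q -> miss, frames (D X S Q)
S -> hit
Q -> hit
Z -> miss, frames (D X S Q Z)
H -> miss, evict D, frames (X S Q Z H)
X -> hit
G -> miss, evict S, frames (Q Z H X G)
X -> hit
G -> hit
X -> hit
Z -> hit
G -> hit
Z -> hit
Q -> hit
G -> hit
Q -> hit
Y -> miss, evict H, frames (X Z G Q Y)
Page faults: 8.

8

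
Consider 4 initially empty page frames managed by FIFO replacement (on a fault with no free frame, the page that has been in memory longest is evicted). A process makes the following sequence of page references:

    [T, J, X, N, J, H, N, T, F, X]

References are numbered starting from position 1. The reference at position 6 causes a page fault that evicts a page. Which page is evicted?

T

pos 1: T: fault, frames [T]
pos 2: J: fault, frames [T, J]
pos 3: X: fault, frames [T, J, X]
pos 4: N: fault, frames [T, J, X, N]
pos 5: J: hit
pos 6: H: fault, evict T, frames [J, X, N, H]
At position 6, page T is evicted.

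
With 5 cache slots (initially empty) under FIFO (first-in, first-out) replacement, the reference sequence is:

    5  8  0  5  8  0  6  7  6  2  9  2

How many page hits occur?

5 → fault, frames [5]
8 → fault, frames [5, 8]
0 → fault, frames [5, 8, 0]
5 → hit
8 → hit
0 → hit
6 → fault, frames [5, 8, 0, 6]
7 → fault, frames [5, 8, 0, 6, 7]
6 → hit
2 → fault, evict 5, frames [8, 0, 6, 7, 2]
9 → fault, evict 8, frames [0, 6, 7, 2, 9]
2 → hit
Hits: 5.

5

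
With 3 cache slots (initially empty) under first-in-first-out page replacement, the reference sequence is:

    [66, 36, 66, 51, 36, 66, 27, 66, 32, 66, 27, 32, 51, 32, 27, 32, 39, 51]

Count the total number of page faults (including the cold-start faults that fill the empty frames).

66: fault, frames (66)
36: fault, frames (66 36)
66: hit
51: fault, frames (66 36 51)
36: hit
66: hit
27: fault, evict 66, frames (36 51 27)
66: fault, evict 36, frames (51 27 66)
32: fault, evict 51, frames (27 66 32)
66: hit
27: hit
32: hit
51: fault, evict 27, frames (66 32 51)
32: hit
27: fault, evict 66, frames (32 51 27)
32: hit
39: fault, evict 32, frames (51 27 39)
51: hit
Page faults: 9.

9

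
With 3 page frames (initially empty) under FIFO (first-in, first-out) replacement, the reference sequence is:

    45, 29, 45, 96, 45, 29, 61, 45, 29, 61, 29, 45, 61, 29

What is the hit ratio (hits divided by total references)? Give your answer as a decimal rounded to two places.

45: fault, frames {45}
29: fault, frames {45,29}
45: hit
96: fault, frames {45,29,96}
45: hit
29: hit
61: fault, evict 45, frames {29,96,61}
45: fault, evict 29, frames {96,61,45}
29: fault, evict 96, frames {61,45,29}
61: hit
29: hit
45: hit
61: hit
29: hit
Hits: 8 of 14 references → 8/14 = 0.5714.

0.57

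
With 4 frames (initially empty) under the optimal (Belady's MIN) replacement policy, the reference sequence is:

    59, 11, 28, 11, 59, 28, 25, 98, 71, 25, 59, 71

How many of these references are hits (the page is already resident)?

59: fault, frames (59)
11: fault, frames (59 11)
28: fault, frames (59 11 28)
11: hit
59: hit
28: hit
25: fault, frames (59 11 28 25)
98: fault, evict 28, frames (59 11 25 98)
71: fault, evict 98, frames (59 11 25 71)
25: hit
59: hit
71: hit
Hits: 6.

6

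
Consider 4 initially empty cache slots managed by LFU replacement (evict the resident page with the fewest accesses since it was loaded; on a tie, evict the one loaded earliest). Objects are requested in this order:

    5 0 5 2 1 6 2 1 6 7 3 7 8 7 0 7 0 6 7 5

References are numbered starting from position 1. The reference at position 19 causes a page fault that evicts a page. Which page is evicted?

0

pos 1: 5: fault, frames (5)
pos 2: 0: fault, frames (5 0)
pos 3: 5: hit
pos 4: 2: fault, frames (5 0 2)
pos 5: 1: fault, frames (5 0 2 1)
pos 6: 6: fault, evict 0, frames (5 2 1 6)
pos 7: 2: hit
pos 8: 1: hit
pos 9: 6: hit
pos 10: 7: fault, evict 5, frames (2 1 6 7)
pos 11: 3: fault, evict 7, frames (2 1 6 3)
pos 12: 7: fault, evict 3, frames (2 1 6 7)
pos 13: 8: fault, evict 7, frames (2 1 6 8)
pos 14: 7: fault, evict 8, frames (2 1 6 7)
pos 15: 0: fault, evict 7, frames (2 1 6 0)
pos 16: 7: fault, evict 0, frames (2 1 6 7)
pos 17: 0: fault, evict 7, frames (2 1 6 0)
pos 18: 6: hit
pos 19: 7: fault, evict 0, frames (2 1 6 7)
At position 19, page 0 is evicted.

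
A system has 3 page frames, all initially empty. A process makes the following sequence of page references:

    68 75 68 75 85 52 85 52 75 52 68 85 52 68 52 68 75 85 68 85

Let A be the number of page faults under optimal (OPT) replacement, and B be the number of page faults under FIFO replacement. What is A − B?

-1

Under OPT: F F . . F F . . . . F . . . . . F . . . → 6 faults.
Under FIFO: F F . . F F . . . . F . . . . . F F . . → 7 faults.
A − B = 6 − 7 = -1.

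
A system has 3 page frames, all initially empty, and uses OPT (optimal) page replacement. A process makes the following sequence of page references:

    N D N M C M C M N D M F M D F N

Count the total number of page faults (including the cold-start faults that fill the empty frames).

7

N: fault, frames [N]
D: fault, frames [N, D]
N: hit
M: fault, frames [N, D, M]
C: fault, evict D, frames [N, M, C]
M: hit
C: hit
M: hit
N: hit
D: fault, evict C, frames [N, M, D]
M: hit
F: fault, evict N, frames [M, D, F]
M: hit
D: hit
F: hit
N: fault, evict F, frames [M, D, N]
Page faults: 7.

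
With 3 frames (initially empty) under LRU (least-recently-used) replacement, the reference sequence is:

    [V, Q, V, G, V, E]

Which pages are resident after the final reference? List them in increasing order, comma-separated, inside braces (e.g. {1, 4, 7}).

V: miss, frames {V}
Q: miss, frames {V,Q}
V: hit
G: miss, frames {Q,V,G}
V: hit
E: miss, evict Q, frames {G,V,E}

{E, G, V}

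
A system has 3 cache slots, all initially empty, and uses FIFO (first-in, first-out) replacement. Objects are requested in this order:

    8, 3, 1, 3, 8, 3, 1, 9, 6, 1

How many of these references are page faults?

5

8 → miss, frames [8]
3 → miss, frames [8, 3]
1 → miss, frames [8, 3, 1]
3 → hit
8 → hit
3 → hit
1 → hit
9 → miss, evict 8, frames [3, 1, 9]
6 → miss, evict 3, frames [1, 9, 6]
1 → hit
Page faults: 5.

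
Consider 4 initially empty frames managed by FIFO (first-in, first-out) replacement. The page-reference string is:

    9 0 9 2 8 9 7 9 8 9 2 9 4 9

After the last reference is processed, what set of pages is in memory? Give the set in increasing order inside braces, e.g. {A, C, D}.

9 → fault, frames [9]
0 → fault, frames [9, 0]
9 → hit
2 → fault, frames [9, 0, 2]
8 → fault, frames [9, 0, 2, 8]
9 → hit
7 → fault, evict 9, frames [0, 2, 8, 7]
9 → fault, evict 0, frames [2, 8, 7, 9]
8 → hit
9 → hit
2 → hit
9 → hit
4 → fault, evict 2, frames [8, 7, 9, 4]
9 → hit

{4, 7, 8, 9}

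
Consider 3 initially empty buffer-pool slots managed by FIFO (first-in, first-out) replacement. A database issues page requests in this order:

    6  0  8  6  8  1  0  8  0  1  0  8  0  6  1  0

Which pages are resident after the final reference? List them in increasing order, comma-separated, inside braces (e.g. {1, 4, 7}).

{0, 1, 6}

6: miss, frames (6)
0: miss, frames (6 0)
8: miss, frames (6 0 8)
6: hit
8: hit
1: miss, evict 6, frames (0 8 1)
0: hit
8: hit
0: hit
1: hit
0: hit
8: hit
0: hit
6: miss, evict 0, frames (8 1 6)
1: hit
0: miss, evict 8, frames (1 6 0)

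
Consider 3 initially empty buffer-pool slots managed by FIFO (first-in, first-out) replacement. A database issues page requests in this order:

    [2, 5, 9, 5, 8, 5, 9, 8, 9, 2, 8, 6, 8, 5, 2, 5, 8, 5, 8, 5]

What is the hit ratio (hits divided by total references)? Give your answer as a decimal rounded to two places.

2 -> fault, frames [2]
5 -> fault, frames [2, 5]
9 -> fault, frames [2, 5, 9]
5 -> hit
8 -> fault, evict 2, frames [5, 9, 8]
5 -> hit
9 -> hit
8 -> hit
9 -> hit
2 -> fault, evict 5, frames [9, 8, 2]
8 -> hit
6 -> fault, evict 9, frames [8, 2, 6]
8 -> hit
5 -> fault, evict 8, frames [2, 6, 5]
2 -> hit
5 -> hit
8 -> fault, evict 2, frames [6, 5, 8]
5 -> hit
8 -> hit
5 -> hit
Hits: 12 of 20 references → 12/20 = 0.6000.

0.60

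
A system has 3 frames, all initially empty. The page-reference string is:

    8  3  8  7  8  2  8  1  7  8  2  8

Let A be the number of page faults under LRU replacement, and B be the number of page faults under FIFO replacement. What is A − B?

Under LRU: F F . F . F . F F . F . → 7 faults.
Under FIFO: F F . F . F F F F . F F → 9 faults.
A − B = 7 − 9 = -2.

-2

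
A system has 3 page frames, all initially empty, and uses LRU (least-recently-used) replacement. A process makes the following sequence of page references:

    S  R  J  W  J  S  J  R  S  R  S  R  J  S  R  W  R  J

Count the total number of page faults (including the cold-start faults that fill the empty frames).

S → miss, frames {S}
R → miss, frames {S,R}
J → miss, frames {S,R,J}
W → miss, evict S, frames {R,J,W}
J → hit
S → miss, evict R, frames {W,J,S}
J → hit
R → miss, evict W, frames {S,J,R}
S → hit
R → hit
S → hit
R → hit
J → hit
S → hit
R → hit
W → miss, evict J, frames {S,R,W}
R → hit
J → miss, evict S, frames {W,R,J}
Page faults: 8.

8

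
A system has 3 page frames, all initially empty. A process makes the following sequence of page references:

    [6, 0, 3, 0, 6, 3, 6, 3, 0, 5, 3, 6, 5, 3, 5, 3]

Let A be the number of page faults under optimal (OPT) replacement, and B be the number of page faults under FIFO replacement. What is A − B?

Under OPT: F F F . . . . . . F . . . . . . → 4 faults.
Under FIFO: F F F . . . . . . F . F . . . . → 5 faults.
A − B = 4 − 5 = -1.

-1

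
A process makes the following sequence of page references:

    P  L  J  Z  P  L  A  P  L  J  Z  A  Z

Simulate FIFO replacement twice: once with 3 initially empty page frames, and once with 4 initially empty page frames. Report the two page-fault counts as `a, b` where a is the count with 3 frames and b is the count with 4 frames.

9, 10

3 frames: F F F F F F F . . F F . . → 9 faults.
4 frames: F F F F . . F F F F F F . → 10 faults.
10 > 9: adding a frame increased faults — Belady's anomaly.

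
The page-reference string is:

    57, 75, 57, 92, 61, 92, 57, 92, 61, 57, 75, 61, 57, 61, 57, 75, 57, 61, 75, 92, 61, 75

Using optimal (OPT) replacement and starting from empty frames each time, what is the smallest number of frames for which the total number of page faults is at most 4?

f=1: 22 faults
f=2: 12 faults
f=3: 6 faults
f=4: 4 faults
Smallest f with faults ≤ 4 is 4.

4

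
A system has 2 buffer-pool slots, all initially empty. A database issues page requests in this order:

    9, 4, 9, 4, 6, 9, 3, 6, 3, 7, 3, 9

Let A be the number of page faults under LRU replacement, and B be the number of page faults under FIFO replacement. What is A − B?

Under LRU: F F . . F F F F . F . F → 8 faults.
Under FIFO: F F . . F F F F . F F F → 9 faults.
A − B = 8 − 9 = -1.

-1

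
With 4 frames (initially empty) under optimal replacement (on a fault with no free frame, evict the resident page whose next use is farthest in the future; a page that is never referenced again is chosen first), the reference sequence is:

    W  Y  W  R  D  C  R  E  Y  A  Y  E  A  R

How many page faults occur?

W → fault, frames [W]
Y → fault, frames [W, Y]
W → hit
R → fault, frames [W, Y, R]
D → fault, frames [W, Y, R, D]
C → fault, evict D, frames [W, Y, R, C]
R → hit
E → fault, evict C, frames [W, Y, R, E]
Y → hit
A → fault, evict W, frames [Y, R, E, A]
Y → hit
E → hit
A → hit
R → hit
Page faults: 7.

7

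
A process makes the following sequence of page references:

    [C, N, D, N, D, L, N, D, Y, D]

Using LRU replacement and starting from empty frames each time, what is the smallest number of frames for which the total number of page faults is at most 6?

3

f=1: 10 faults
f=2: 7 faults
f=3: 5 faults
f=4: 5 faults
f=5: 5 faults
Smallest f with faults ≤ 6 is 3.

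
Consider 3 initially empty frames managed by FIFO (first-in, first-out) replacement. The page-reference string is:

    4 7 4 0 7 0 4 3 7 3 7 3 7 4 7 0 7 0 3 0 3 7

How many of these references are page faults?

4: miss, frames [4]
7: miss, frames [4, 7]
4: hit
0: miss, frames [4, 7, 0]
7: hit
0: hit
4: hit
3: miss, evict 4, frames [7, 0, 3]
7: hit
3: hit
7: hit
3: hit
7: hit
4: miss, evict 7, frames [0, 3, 4]
7: miss, evict 0, frames [3, 4, 7]
0: miss, evict 3, frames [4, 7, 0]
7: hit
0: hit
3: miss, evict 4, frames [7, 0, 3]
0: hit
3: hit
7: hit
Page faults: 8.

8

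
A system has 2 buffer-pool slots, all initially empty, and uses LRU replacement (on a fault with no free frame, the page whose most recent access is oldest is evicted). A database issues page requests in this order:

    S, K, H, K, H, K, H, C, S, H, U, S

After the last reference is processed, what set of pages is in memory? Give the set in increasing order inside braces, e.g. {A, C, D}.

S → miss, frames {S}
K → miss, frames {S,K}
H → miss, evict S, frames {K,H}
K → hit
H → hit
K → hit
H → hit
C → miss, evict K, frames {H,C}
S → miss, evict H, frames {C,S}
H → miss, evict C, frames {S,H}
U → miss, evict S, frames {H,U}
S → miss, evict H, frames {U,S}

{S, U}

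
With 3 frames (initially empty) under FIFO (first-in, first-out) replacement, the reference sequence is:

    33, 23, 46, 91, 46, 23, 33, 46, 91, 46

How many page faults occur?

33: miss, frames {33}
23: miss, frames {33,23}
46: miss, frames {33,23,46}
91: miss, evict 33, frames {23,46,91}
46: hit
23: hit
33: miss, evict 23, frames {46,91,33}
46: hit
91: hit
46: hit
Page faults: 5.

5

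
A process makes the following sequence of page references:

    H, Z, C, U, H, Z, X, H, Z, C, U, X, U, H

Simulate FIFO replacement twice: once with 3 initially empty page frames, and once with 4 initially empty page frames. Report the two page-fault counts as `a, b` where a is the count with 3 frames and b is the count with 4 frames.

10, 11

3 frames: F F F F F F F . . F F . . F → 10 faults.
4 frames: F F F F . . F F F F F F . F → 11 faults.
11 > 10: adding a frame increased faults — Belady's anomaly.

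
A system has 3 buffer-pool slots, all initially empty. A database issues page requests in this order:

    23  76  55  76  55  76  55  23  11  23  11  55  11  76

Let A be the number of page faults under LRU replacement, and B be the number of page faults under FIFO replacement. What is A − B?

-1

Under LRU: F F F . . . . . F . . . . F → 5 faults.
Under FIFO: F F F . . . . . F F . . . F → 6 faults.
A − B = 5 − 6 = -1.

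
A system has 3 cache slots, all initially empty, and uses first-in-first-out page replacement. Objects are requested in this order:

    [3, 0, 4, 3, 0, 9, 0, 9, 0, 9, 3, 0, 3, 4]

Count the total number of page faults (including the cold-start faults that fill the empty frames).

3: miss, frames [3]
0: miss, frames [3, 0]
4: miss, frames [3, 0, 4]
3: hit
0: hit
9: miss, evict 3, frames [0, 4, 9]
0: hit
9: hit
0: hit
9: hit
3: miss, evict 0, frames [4, 9, 3]
0: miss, evict 4, frames [9, 3, 0]
3: hit
4: miss, evict 9, frames [3, 0, 4]
Page faults: 7.

7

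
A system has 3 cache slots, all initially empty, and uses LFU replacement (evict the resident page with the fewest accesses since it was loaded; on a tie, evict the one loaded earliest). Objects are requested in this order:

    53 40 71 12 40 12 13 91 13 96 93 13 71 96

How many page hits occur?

2

53 -> fault, frames {53}
40 -> fault, frames {53,40}
71 -> fault, frames {53,40,71}
12 -> fault, evict 53, frames {40,71,12}
40 -> hit
12 -> hit
13 -> fault, evict 71, frames {40,12,13}
91 -> fault, evict 13, frames {40,12,91}
13 -> fault, evict 91, frames {40,12,13}
96 -> fault, evict 13, frames {40,12,96}
93 -> fault, evict 96, frames {40,12,93}
13 -> fault, evict 93, frames {40,12,13}
71 -> fault, evict 13, frames {40,12,71}
96 -> fault, evict 71, frames {40,12,96}
Hits: 2.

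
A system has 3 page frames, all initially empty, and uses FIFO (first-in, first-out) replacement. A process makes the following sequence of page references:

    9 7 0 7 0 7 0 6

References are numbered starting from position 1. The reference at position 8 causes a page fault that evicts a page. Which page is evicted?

pos 1: 9 → miss, frames {9}
pos 2: 7 → miss, frames {9,7}
pos 3: 0 → miss, frames {9,7,0}
pos 4: 7 → hit
pos 5: 0 → hit
pos 6: 7 → hit
pos 7: 0 → hit
pos 8: 6 → miss, evict 9, frames {7,0,6}
At position 8, page 9 is evicted.

9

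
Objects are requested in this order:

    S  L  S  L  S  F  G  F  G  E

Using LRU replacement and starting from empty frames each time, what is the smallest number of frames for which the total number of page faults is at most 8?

f=1: 10 faults
f=2: 5 faults
f=3: 5 faults
f=4: 5 faults
f=5: 5 faults
Smallest f with faults ≤ 8 is 2.

2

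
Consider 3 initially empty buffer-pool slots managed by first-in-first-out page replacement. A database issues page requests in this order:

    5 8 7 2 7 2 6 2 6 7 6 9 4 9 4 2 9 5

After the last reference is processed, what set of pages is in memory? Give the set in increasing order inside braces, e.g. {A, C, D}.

{2, 4, 5}

5 -> miss, frames {5}
8 -> miss, frames {5,8}
7 -> miss, frames {5,8,7}
2 -> miss, evict 5, frames {8,7,2}
7 -> hit
2 -> hit
6 -> miss, evict 8, frames {7,2,6}
2 -> hit
6 -> hit
7 -> hit
6 -> hit
9 -> miss, evict 7, frames {2,6,9}
4 -> miss, evict 2, frames {6,9,4}
9 -> hit
4 -> hit
2 -> miss, evict 6, frames {9,4,2}
9 -> hit
5 -> miss, evict 9, frames {4,2,5}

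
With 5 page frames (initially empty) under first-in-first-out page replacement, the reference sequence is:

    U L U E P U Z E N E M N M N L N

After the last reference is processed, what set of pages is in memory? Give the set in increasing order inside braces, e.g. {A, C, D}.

{L, M, N, P, Z}

U -> fault, frames [U]
L -> fault, frames [U, L]
U -> hit
E -> fault, frames [U, L, E]
P -> fault, frames [U, L, E, P]
U -> hit
Z -> fault, frames [U, L, E, P, Z]
E -> hit
N -> fault, evict U, frames [L, E, P, Z, N]
E -> hit
M -> fault, evict L, frames [E, P, Z, N, M]
N -> hit
M -> hit
N -> hit
L -> fault, evict E, frames [P, Z, N, M, L]
N -> hit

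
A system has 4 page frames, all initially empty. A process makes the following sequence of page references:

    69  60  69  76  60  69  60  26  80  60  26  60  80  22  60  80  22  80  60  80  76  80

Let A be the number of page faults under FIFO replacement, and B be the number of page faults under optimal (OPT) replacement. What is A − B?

Under FIFO: F F . F . . . F F . . . . F F . . . . . F . → 8 faults.
Under OPT: F F . F . . . F F . . . . F . . . . . . . . → 6 faults.
A − B = 8 − 6 = 2.

2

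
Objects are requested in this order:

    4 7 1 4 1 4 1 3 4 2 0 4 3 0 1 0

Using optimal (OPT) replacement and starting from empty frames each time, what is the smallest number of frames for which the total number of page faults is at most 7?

3

f=1: 16 faults
f=2: 8 faults
f=3: 7 faults
f=4: 6 faults
f=5: 6 faults
f=6: 6 faults
Smallest f with faults ≤ 7 is 3.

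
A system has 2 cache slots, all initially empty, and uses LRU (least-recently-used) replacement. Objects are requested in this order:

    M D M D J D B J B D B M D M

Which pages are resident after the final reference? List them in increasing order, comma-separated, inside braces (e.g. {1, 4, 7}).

{D, M}

M -> miss, frames [M]
D -> miss, frames [M, D]
M -> hit
D -> hit
J -> miss, evict M, frames [D, J]
D -> hit
B -> miss, evict J, frames [D, B]
J -> miss, evict D, frames [B, J]
B -> hit
D -> miss, evict J, frames [B, D]
B -> hit
M -> miss, evict D, frames [B, M]
D -> miss, evict B, frames [M, D]
M -> hit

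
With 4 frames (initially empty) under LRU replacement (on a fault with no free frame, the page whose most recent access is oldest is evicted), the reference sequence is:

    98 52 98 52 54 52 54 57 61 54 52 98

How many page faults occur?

98: fault, frames {98}
52: fault, frames {98,52}
98: hit
52: hit
54: fault, frames {98,52,54}
52: hit
54: hit
57: fault, frames {98,52,54,57}
61: fault, evict 98, frames {52,54,57,61}
54: hit
52: hit
98: fault, evict 57, frames {61,54,52,98}
Page faults: 6.

6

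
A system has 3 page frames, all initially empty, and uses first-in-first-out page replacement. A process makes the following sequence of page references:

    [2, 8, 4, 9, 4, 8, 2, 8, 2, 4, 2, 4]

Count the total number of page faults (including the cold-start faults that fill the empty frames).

7

2 → miss, frames {2}
8 → miss, frames {2,8}
4 → miss, frames {2,8,4}
9 → miss, evict 2, frames {8,4,9}
4 → hit
8 → hit
2 → miss, evict 8, frames {4,9,2}
8 → miss, evict 4, frames {9,2,8}
2 → hit
4 → miss, evict 9, frames {2,8,4}
2 → hit
4 → hit
Page faults: 7.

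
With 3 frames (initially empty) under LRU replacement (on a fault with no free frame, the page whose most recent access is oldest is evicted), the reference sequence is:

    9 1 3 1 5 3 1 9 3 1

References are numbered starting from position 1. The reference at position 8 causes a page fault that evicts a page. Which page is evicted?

pos 1: 9 -> fault, frames {9}
pos 2: 1 -> fault, frames {9,1}
pos 3: 3 -> fault, frames {9,1,3}
pos 4: 1 -> hit
pos 5: 5 -> fault, evict 9, frames {3,1,5}
pos 6: 3 -> hit
pos 7: 1 -> hit
pos 8: 9 -> fault, evict 5, frames {3,1,9}
At position 8, page 5 is evicted.

5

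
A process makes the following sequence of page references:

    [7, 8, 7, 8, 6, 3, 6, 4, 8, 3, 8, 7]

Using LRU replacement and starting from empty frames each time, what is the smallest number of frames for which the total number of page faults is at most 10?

f=1: 12 faults
f=2: 8 faults
f=3: 8 faults
f=4: 6 faults
f=5: 5 faults
Smallest f with faults ≤ 10 is 2.

2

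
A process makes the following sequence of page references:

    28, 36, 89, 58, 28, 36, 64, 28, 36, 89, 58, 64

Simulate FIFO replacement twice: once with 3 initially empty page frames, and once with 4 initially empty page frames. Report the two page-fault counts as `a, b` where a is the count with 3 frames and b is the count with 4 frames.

9, 10

3 frames: F F F F F F F . . F F . → 9 faults.
4 frames: F F F F . . F F F F F F → 10 faults.
10 > 9: adding a frame increased faults — Belady's anomaly.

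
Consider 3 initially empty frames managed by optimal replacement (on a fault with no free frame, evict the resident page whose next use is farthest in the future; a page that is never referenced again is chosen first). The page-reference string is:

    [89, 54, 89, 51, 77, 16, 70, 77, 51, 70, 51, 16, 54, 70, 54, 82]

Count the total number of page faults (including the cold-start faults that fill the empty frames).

89 → fault, frames (89)
54 → fault, frames (89 54)
89 → hit
51 → fault, frames (89 54 51)
77 → fault, evict 89, frames (54 51 77)
16 → fault, evict 54, frames (51 77 16)
70 → fault, evict 16, frames (51 77 70)
77 → hit
51 → hit
70 → hit
51 → hit
16 → fault, evict 77, frames (51 70 16)
54 → fault, evict 16, frames (51 70 54)
70 → hit
54 → hit
82 → fault, evict 54, frames (51 70 82)
Page faults: 9.

9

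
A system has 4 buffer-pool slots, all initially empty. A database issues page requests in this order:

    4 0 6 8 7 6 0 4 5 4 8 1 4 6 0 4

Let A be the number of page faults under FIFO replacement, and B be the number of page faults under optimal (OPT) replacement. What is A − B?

3

Under FIFO: F F F F F . . F F . . F . F F F → 11 faults.
Under OPT: F F F F F . . . F . F F . . . . → 8 faults.
A − B = 11 − 8 = 3.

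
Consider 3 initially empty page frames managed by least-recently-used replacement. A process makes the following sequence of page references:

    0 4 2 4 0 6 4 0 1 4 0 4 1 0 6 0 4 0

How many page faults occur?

0 -> miss, frames (0)
4 -> miss, frames (0 4)
2 -> miss, frames (0 4 2)
4 -> hit
0 -> hit
6 -> miss, evict 2, frames (4 0 6)
4 -> hit
0 -> hit
1 -> miss, evict 6, frames (4 0 1)
4 -> hit
0 -> hit
4 -> hit
1 -> hit
0 -> hit
6 -> miss, evict 4, frames (1 0 6)
0 -> hit
4 -> miss, evict 1, frames (6 0 4)
0 -> hit
Page faults: 7.

7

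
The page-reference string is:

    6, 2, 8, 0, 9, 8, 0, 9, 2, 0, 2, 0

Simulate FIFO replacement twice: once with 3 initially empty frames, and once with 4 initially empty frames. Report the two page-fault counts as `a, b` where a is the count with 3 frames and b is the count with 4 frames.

6, 5

3 frames: F F F F F . . . F . . . → 6 faults.
4 frames: F F F F F . . . . . . . → 5 faults.
5 < 6: adding a frame reduced faults, as is typical.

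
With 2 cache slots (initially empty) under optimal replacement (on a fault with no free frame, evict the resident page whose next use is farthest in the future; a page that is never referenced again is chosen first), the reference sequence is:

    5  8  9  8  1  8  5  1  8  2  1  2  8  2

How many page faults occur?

8

5: fault, frames (5)
8: fault, frames (5 8)
9: fault, evict 5, frames (8 9)
8: hit
1: fault, evict 9, frames (8 1)
8: hit
5: fault, evict 8, frames (1 5)
1: hit
8: fault, evict 5, frames (1 8)
2: fault, evict 8, frames (1 2)
1: hit
2: hit
8: fault, evict 1, frames (2 8)
2: hit
Page faults: 8.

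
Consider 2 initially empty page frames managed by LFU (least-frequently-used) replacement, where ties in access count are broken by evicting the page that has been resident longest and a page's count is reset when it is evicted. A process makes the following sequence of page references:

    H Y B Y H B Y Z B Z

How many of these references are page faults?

8

H → miss, frames (H)
Y → miss, frames (H Y)
B → miss, evict H, frames (Y B)
Y → hit
H → miss, evict B, frames (Y H)
B → miss, evict H, frames (Y B)
Y → hit
Z → miss, evict B, frames (Y Z)
B → miss, evict Z, frames (Y B)
Z → miss, evict B, frames (Y Z)
Page faults: 8.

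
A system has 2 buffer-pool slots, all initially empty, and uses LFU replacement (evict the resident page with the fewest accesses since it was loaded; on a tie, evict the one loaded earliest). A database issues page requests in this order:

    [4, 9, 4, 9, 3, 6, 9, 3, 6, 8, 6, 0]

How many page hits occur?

3

4 -> fault, frames [4]
9 -> fault, frames [4, 9]
4 -> hit
9 -> hit
3 -> fault, evict 4, frames [9, 3]
6 -> fault, evict 3, frames [9, 6]
9 -> hit
3 -> fault, evict 6, frames [9, 3]
6 -> fault, evict 3, frames [9, 6]
8 -> fault, evict 6, frames [9, 8]
6 -> fault, evict 8, frames [9, 6]
0 -> fault, evict 6, frames [9, 0]
Hits: 3.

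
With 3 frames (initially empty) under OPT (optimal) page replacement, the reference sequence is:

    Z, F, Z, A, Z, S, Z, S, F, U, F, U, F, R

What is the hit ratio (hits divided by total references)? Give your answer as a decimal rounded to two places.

0.57

Z -> fault, frames (Z)
F -> fault, frames (Z F)
Z -> hit
A -> fault, frames (Z F A)
Z -> hit
S -> fault, evict A, frames (Z F S)
Z -> hit
S -> hit
F -> hit
U -> fault, evict S, frames (Z F U)
F -> hit
U -> hit
F -> hit
R -> fault, evict U, frames (Z F R)
Hits: 8 of 14 references → 8/14 = 0.5714.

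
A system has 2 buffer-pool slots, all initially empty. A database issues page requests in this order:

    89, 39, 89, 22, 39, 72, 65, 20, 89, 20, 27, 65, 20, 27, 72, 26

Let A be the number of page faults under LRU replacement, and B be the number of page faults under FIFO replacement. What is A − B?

Under LRU: F F . F F F F F F . F F F F F F → 14 faults.
Under FIFO: F F . F . F F F F . F F F F F F → 13 faults.
A − B = 14 − 13 = 1.

1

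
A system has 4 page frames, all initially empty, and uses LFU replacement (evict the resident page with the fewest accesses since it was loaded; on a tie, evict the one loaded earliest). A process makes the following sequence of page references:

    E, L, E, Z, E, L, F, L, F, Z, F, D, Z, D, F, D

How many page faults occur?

7

E -> fault, frames (E)
L -> fault, frames (E L)
E -> hit
Z -> fault, frames (E L Z)
E -> hit
L -> hit
F -> fault, frames (E L Z F)
L -> hit
F -> hit
Z -> hit
F -> hit
D -> fault, evict Z, frames (E L F D)
Z -> fault, evict D, frames (E L F Z)
D -> fault, evict Z, frames (E L F D)
F -> hit
D -> hit
Page faults: 7.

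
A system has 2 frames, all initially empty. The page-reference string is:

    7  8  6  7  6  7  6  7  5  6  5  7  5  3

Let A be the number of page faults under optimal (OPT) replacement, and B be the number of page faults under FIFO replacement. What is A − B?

-3

Under OPT: F F F . . . . . F . . F . F → 6 faults.
Under FIFO: F F F F . . . . F F . F F F → 9 faults.
A − B = 6 − 9 = -3.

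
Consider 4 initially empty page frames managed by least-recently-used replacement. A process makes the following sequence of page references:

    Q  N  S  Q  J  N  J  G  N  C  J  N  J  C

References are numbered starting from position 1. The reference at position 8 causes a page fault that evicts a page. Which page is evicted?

pos 1: Q: fault, frames (Q)
pos 2: N: fault, frames (Q N)
pos 3: S: fault, frames (Q N S)
pos 4: Q: hit
pos 5: J: fault, frames (N S Q J)
pos 6: N: hit
pos 7: J: hit
pos 8: G: fault, evict S, frames (Q N J G)
At position 8, page S is evicted.

S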